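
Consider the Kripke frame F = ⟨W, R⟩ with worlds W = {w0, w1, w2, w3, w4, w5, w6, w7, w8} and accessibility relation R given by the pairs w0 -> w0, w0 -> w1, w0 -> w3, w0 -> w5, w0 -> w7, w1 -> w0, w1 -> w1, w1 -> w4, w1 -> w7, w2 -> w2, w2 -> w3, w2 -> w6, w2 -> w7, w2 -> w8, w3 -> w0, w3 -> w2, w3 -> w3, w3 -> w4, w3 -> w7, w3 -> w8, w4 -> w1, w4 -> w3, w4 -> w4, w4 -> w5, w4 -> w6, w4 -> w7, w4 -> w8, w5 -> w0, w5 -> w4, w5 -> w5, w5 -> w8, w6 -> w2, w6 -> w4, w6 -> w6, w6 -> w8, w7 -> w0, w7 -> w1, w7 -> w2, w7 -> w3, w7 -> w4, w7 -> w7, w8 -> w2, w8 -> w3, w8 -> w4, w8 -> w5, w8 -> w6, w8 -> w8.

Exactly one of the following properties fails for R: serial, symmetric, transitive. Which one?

transitive

Serial: yes — every world has a successor (e.g. w0 R w0).
Symmetric: yes — every pair in R has its reverse in R.
Transitive: no — w0 R w1 and w1 R w4, but not w0 R w4.
Only transitive fails.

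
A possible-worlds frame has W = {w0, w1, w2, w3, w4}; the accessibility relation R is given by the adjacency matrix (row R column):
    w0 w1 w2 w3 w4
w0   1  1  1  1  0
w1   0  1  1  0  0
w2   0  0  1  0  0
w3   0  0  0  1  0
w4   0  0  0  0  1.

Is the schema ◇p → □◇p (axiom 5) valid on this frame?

The schema 5 characterises exactly the Euclidean frames.
Euclidean: no — w0 R w1 and w0 R w3, but not w1 R w3.

No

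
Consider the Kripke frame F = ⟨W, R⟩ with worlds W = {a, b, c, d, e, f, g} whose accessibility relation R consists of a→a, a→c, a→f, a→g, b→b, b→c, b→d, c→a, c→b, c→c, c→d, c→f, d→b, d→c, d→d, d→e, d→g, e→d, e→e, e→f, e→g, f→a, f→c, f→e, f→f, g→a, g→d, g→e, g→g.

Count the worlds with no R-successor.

0

R is serial; there are no such worlds.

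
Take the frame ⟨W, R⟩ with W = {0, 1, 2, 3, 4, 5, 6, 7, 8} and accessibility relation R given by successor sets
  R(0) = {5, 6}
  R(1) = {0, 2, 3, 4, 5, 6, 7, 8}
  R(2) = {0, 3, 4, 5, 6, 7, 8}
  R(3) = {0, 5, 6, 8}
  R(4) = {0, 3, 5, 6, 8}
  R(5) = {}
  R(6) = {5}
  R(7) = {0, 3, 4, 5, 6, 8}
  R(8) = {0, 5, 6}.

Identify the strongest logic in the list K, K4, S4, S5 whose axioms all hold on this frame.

K4

Transitive (axiom 4): yes — every two-step R-path is closed by a direct edge.
Reflexive (axiom T): no — 0 is not related to itself.
Euclidean (axiom 5): no — 0 R 5 and 0 R 6, but not 5 R 6.
So F validates K, K4; S4 would additionally require R to be reflexive. The strongest is K4.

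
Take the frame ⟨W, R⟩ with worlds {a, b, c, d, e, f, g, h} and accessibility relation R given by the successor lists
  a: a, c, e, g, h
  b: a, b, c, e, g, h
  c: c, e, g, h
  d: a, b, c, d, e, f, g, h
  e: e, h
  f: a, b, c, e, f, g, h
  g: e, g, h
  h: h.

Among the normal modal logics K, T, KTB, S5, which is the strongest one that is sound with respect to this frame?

Reflexive (axiom T): yes — every world is R-related to itself.
Symmetric (axiom B): no — a R c but not c R a.
Euclidean (axiom 5): no — a R e and a R c, but not e R c.
So F validates K, T; KTB would additionally require R to be symmetric. The strongest is T.

T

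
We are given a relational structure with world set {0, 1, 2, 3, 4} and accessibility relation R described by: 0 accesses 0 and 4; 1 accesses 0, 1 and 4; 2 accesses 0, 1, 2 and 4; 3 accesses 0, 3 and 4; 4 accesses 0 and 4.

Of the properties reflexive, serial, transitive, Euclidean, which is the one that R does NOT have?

Reflexive: yes — every world is R-related to itself.
Serial: yes — every world has a successor (e.g. 0 R 0).
Transitive: yes — every two-step R-path is closed by a direct edge.
Euclidean: no — 2 R 0 and 2 R 1, but not 0 R 1.
Only Euclidean fails.

Euclidean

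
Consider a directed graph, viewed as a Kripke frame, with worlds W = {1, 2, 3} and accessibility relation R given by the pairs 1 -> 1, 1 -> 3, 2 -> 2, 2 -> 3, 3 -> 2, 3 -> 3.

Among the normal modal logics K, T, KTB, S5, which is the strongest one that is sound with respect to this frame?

T

Reflexive (axiom T): yes — every world is R-related to itself.
Symmetric (axiom B): no — 1 R 3 but not 3 R 1.
Euclidean (axiom 5): no — 1 R 3 and 1 R 1, but not 3 R 1.
So F validates K, T; KTB would additionally require R to be symmetric. The strongest is T.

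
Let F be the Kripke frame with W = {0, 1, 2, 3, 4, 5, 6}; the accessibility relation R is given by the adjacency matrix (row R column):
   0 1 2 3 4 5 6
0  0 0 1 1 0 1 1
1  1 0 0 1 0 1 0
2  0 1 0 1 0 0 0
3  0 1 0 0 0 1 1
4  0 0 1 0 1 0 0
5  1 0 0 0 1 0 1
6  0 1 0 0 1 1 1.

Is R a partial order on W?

Reflexive: no — 0 is not related to itself.
Transitive: no — 0 R 2 and 2 R 1, but not 0 R 1.
Antisymmetric: no — 0 R 5 and 5 R 0 with 0 ≠ 5.
So R is not a partial order.

No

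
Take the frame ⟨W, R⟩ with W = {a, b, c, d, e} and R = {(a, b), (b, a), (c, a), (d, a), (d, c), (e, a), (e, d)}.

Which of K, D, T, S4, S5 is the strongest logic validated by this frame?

Serial (axiom D): yes — every world has a successor (e.g. a R b).
Reflexive (axiom T): no — a is not related to itself.
Transitive (axiom 4): no — c R a and a R b, but not c R b.
Euclidean (axiom 5): no — d R a and d R c, but not a R c.
So F validates K, D; T would additionally require R to be reflexive. The strongest is D.

D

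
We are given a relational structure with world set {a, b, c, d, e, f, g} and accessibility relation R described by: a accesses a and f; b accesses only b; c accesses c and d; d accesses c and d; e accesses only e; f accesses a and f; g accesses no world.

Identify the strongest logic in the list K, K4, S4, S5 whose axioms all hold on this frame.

Transitive (axiom 4): yes — every two-step R-path is closed by a direct edge.
Reflexive (axiom T): no — g is not related to itself.
Euclidean (axiom 5): yes — any two successors of a common world are R-related.
So F validates K, K4; S4 would additionally require R to be reflexive. The strongest is K4.

K4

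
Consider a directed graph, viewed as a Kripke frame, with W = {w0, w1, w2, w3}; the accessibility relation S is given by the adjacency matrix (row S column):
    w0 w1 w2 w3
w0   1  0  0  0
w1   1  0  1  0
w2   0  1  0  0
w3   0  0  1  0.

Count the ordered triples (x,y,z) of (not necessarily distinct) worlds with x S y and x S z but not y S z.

Enumerating: (w1,w0,w2), (w1,w2,w0), (w1,w2,w2), (w2,w1,w1), (w3,w2,w2).

5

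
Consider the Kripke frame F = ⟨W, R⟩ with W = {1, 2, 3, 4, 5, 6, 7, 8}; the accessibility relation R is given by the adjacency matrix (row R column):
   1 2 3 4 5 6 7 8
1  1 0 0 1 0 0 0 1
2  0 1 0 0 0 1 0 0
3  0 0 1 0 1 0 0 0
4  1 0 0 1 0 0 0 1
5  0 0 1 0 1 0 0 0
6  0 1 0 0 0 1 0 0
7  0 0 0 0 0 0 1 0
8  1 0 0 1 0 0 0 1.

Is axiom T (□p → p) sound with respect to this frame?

Yes

Axiom T corresponds to the accessibility relation being reflexive.
Reflexive: yes — every world is R-related to itself.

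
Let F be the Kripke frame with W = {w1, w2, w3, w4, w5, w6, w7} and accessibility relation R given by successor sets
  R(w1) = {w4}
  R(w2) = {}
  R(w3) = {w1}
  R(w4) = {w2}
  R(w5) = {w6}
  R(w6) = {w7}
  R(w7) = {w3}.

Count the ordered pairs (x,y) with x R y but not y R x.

Enumerating: (w1,w4), (w3,w1), (w4,w2), (w5,w6), (w6,w7), (w7,w3).

6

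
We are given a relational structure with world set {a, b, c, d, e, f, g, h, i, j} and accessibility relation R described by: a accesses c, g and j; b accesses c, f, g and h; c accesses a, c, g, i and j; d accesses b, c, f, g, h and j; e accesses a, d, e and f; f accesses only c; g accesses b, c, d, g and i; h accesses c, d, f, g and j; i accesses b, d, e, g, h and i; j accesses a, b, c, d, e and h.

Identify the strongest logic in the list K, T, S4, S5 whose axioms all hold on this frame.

Reflexive (axiom T): no — a is not related to itself.
Transitive (axiom 4): no — a R c and c R i, but not a R i.
Euclidean (axiom 5): no — a R g and a R j, but not g R j.
So F validates K; T would additionally require R to be reflexive. The strongest is K.

K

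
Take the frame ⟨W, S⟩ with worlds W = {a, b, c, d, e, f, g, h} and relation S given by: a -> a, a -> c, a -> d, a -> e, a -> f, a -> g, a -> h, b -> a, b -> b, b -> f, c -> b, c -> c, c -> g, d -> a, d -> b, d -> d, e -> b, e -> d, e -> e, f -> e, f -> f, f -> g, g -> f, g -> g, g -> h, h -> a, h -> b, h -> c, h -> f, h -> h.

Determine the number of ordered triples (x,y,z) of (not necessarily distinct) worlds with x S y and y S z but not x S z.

Enumerating: (a,c,b), (a,d,b), (a,e,b), (a,h,b), (b,a,c), (b,a,d), (b,a,e), (b,a,g), (b,a,h), (b,f,e), (b,f,g), (c,b,a), … and 25 more.
Total: 37.

37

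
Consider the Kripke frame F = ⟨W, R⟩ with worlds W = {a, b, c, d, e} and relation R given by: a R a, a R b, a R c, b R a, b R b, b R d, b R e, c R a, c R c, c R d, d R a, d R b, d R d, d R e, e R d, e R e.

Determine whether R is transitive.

No

Transitive: no — a R b and b R d, but not a R d.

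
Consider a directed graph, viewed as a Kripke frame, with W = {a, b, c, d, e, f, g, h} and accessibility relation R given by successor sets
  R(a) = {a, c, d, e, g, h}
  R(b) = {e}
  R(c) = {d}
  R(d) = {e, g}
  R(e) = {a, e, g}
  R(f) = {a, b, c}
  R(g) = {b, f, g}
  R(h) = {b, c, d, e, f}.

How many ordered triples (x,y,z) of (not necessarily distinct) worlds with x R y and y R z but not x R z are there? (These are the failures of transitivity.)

29

Enumerating: (a,g,b), (a,g,f), (a,h,b), (a,h,f), (b,e,a), (b,e,g), (c,d,e), (c,d,g), (d,e,a), (d,g,b), (d,g,f), (e,a,c), … and 17 more.
Total: 29.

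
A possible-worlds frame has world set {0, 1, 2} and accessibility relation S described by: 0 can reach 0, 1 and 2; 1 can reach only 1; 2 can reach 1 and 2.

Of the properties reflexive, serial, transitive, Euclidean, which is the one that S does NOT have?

Reflexive: yes — every world is S-related to itself.
Serial: yes — every world has a successor (e.g. 0 S 0).
Transitive: yes — every two-step S-path is closed by a direct edge.
Euclidean: no — 0 S 1 and 0 S 2, but not 1 S 2.
Only Euclidean fails.

Euclidean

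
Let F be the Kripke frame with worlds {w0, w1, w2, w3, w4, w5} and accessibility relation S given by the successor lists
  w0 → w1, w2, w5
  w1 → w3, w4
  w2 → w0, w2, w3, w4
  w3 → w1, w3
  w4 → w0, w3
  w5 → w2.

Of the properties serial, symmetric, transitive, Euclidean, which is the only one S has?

serial

Serial: yes — every world has a successor (e.g. w0 S w1).
Symmetric: no — w0 S w1 but not w1 S w0.
Transitive: no — w0 S w1 and w1 S w3, but not w0 S w3.
Euclidean: no — w0 S w1 and w0 S w2, but not w1 S w2.
Only serial holds.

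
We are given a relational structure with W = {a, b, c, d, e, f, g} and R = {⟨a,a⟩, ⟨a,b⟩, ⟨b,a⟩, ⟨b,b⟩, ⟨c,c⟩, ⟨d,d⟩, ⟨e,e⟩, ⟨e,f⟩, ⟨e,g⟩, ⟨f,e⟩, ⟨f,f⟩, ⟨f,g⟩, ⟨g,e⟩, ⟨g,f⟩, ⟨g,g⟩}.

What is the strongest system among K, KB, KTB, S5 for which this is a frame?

S5

Symmetric (axiom B): yes — every pair in R has its reverse in R.
Reflexive (axiom T): yes — every world is R-related to itself.
Euclidean (axiom 5): yes — any two successors of a common world are R-related.
So F validates K, KB, KTB, S5. The strongest is S5.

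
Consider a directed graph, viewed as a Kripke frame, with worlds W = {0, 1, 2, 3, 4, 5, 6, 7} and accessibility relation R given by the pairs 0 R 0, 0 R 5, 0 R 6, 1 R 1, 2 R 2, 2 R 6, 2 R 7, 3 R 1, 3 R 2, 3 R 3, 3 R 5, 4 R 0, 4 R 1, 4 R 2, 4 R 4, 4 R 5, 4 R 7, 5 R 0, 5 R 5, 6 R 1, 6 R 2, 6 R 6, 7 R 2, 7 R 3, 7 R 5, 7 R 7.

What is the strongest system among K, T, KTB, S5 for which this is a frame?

T

Reflexive (axiom T): yes — every world is R-related to itself.
Symmetric (axiom B): no — 0 R 6 but not 6 R 0.
Euclidean (axiom 5): no — 0 R 5 and 0 R 6, but not 5 R 6.
So F validates K, T; KTB would additionally require R to be symmetric. The strongest is T.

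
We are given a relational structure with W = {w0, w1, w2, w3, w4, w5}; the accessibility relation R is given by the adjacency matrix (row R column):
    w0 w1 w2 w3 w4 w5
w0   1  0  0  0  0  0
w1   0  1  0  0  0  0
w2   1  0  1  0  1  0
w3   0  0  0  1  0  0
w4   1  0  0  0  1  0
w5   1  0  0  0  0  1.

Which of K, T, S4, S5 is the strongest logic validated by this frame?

Reflexive (axiom T): yes — every world is R-related to itself.
Transitive (axiom 4): yes — every two-step R-path is closed by a direct edge.
Euclidean (axiom 5): no — w2 R w0 and w2 R w4, but not w0 R w4.
So F validates K, T, S4; S5 would additionally require R to be Euclidean. The strongest is S4.

S4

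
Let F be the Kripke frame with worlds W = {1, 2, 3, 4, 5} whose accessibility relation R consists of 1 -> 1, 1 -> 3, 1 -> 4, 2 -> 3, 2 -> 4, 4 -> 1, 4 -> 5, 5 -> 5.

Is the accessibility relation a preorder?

Reflexive: no — 2 is not related to itself.
Transitive: no — 1 R 4 and 4 R 5, but not 1 R 5.
So R is not a preorder.

No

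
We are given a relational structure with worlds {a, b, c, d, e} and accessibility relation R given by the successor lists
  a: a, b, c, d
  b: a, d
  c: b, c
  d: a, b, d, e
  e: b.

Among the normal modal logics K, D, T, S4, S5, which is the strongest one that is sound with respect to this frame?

D

Serial (axiom D): yes — every world has a successor (e.g. a R a).
Reflexive (axiom T): no — b is not related to itself.
Transitive (axiom 4): no — a R d and d R e, but not a R e.
Euclidean (axiom 5): no — a R b and a R c, but not b R c.
So F validates K, D; T would additionally require R to be reflexive. The strongest is D.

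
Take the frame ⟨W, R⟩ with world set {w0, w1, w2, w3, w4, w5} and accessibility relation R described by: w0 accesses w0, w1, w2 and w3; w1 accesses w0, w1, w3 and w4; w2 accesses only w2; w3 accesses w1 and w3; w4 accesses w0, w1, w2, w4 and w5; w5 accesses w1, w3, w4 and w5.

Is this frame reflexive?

Yes

Reflexive: yes — every world is R-related to itself.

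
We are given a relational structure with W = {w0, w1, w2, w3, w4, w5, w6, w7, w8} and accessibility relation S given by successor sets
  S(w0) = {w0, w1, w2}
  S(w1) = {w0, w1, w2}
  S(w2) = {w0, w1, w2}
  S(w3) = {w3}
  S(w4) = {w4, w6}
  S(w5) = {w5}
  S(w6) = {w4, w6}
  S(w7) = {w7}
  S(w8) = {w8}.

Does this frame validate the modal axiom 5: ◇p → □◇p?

Yes

Axiom 5 corresponds to the accessibility relation being Euclidean.
Euclidean: yes — any two successors of a common world are S-related.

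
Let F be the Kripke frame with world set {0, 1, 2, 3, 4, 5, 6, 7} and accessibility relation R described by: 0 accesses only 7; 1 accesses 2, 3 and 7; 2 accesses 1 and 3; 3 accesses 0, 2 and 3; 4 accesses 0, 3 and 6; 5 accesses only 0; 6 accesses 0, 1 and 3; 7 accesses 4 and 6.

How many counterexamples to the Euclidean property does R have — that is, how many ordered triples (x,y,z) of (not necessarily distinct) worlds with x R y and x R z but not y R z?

29

Enumerating: (0,7,7), (1,2,2), (1,2,7), (1,3,7), (1,7,2), (1,7,3), (1,7,7), (2,1,1), (2,3,1), (3,0,0), (3,0,2), (3,0,3), … and 17 more.
Total: 29.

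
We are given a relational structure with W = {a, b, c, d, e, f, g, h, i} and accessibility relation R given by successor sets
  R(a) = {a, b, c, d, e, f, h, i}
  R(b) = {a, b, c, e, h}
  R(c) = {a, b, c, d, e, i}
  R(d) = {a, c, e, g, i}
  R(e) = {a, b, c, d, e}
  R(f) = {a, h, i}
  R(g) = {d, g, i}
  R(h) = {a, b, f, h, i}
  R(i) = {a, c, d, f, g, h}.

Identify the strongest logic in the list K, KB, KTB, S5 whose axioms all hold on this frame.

KB

Symmetric (axiom B): yes — every pair in R has its reverse in R.
Reflexive (axiom T): no — d is not related to itself.
Euclidean (axiom 5): no — a R b and a R d, but not b R d.
So F validates K, KB; KTB would additionally require R to be reflexive. The strongest is KB.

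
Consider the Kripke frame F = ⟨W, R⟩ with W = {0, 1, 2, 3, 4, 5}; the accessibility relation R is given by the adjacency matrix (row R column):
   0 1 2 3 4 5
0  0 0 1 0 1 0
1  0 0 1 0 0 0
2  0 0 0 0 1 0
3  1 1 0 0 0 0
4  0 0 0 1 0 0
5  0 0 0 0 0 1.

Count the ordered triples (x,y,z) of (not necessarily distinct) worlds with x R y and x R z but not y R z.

10

Enumerating: (0,2,2), (0,4,2), (0,4,4), (1,2,2), (2,4,4), (3,0,0), (3,0,1), (3,1,0), (3,1,1), (4,3,3).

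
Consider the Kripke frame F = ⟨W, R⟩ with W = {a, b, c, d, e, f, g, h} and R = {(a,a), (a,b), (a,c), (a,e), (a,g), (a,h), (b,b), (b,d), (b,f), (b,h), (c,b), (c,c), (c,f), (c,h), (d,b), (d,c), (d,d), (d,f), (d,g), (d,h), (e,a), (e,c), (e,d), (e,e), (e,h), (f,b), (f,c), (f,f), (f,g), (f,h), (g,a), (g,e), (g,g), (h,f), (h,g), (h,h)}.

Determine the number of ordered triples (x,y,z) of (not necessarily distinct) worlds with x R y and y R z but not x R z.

Enumerating: (a,b,d), (a,b,f), (a,c,f), (a,e,d), (a,h,f), (b,d,c), (b,d,g), (b,f,c), (b,f,g), (b,h,g), (c,b,d), (c,f,g), … and 25 more.
Total: 37.

37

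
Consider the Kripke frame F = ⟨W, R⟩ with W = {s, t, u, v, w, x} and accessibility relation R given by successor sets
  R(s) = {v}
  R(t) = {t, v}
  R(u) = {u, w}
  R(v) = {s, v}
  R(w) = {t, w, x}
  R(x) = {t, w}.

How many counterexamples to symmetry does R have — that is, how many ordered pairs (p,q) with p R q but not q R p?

4

Enumerating: (t,v), (u,w), (w,t), (x,t).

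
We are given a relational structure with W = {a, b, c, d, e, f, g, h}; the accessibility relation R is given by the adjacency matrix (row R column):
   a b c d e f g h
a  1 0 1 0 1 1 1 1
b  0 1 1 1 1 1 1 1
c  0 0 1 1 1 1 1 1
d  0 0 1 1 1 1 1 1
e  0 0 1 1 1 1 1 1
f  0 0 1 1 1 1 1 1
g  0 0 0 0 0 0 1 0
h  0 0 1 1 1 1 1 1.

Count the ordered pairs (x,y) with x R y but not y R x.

16

Enumerating: (a,c), (a,e), (a,f), (a,g), (a,h), (b,c), (b,d), (b,e), (b,f), (b,g), (b,h), (c,g), (d,g), (e,g), (f,g), (h,g).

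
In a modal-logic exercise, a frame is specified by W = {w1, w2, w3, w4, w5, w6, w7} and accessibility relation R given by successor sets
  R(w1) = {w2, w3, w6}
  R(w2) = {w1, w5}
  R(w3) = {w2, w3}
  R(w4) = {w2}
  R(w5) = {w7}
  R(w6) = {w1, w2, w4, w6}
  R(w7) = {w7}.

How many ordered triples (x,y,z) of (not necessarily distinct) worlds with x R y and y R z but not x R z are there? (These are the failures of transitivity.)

Enumerating: (w1,w2,w1), (w1,w2,w5), (w1,w6,w1), (w1,w6,w4), (w2,w1,w2), (w2,w1,w3), (w2,w1,w6), (w2,w5,w7), (w3,w2,w1), (w3,w2,w5), (w4,w2,w1), (w4,w2,w5), (w6,w1,w3), (w6,w2,w5).

14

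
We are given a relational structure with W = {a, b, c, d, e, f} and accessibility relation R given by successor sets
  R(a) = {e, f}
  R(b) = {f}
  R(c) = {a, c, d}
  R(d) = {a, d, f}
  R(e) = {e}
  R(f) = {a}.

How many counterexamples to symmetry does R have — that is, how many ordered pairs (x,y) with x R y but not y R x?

Enumerating: (a,e), (b,f), (c,a), (c,d), (d,a), (d,f).

6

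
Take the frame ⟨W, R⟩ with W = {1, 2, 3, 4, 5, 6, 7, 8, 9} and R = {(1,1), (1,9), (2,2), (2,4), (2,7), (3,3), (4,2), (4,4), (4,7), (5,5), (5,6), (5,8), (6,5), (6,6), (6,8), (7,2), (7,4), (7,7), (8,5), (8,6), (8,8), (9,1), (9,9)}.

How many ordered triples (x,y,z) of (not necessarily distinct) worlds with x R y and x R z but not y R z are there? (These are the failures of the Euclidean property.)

0

R is Euclidean; there are no such tuples.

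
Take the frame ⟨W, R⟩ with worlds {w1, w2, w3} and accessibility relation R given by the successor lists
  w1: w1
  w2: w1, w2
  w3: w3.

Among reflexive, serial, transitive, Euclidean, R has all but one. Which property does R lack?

Reflexive: yes — every world is R-related to itself.
Serial: yes — every world has a successor (e.g. w1 R w1).
Transitive: yes — every two-step R-path is closed by a direct edge.
Euclidean: no — w2 R w1 and w2 R w2, but not w1 R w2.
Only Euclidean fails.

Euclidean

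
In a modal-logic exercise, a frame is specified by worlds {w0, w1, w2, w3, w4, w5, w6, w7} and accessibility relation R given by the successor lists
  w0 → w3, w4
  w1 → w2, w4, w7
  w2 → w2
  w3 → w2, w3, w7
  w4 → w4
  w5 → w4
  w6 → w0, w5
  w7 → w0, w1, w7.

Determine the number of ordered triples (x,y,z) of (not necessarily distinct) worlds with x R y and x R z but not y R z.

21

Enumerating: (w0,w3,w4), (w0,w4,w3), (w1,w2,w4), (w1,w2,w7), (w1,w4,w2), (w1,w4,w7), (w1,w7,w2), (w1,w7,w4), (w3,w2,w3), (w3,w2,w7), (w3,w7,w2), (w3,w7,w3), … and 9 more.
Total: 21.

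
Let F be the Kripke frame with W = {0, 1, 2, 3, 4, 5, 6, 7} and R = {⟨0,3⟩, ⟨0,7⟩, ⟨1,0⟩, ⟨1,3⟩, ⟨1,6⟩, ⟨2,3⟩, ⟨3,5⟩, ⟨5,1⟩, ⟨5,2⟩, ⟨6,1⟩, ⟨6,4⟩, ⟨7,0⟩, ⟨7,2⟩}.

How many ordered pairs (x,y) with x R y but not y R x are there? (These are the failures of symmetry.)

9

Enumerating: (0,3), (1,0), (1,3), (2,3), (3,5), (5,1), (5,2), (6,4), (7,2).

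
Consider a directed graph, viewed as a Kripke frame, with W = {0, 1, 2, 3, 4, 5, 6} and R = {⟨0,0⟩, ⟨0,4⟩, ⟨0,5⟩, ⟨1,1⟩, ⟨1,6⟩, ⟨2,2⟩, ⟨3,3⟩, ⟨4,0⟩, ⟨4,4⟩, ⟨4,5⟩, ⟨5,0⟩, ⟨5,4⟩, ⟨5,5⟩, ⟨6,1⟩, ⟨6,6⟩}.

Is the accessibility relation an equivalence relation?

Yes

Reflexive: yes — every world is R-related to itself.
Symmetric: yes — every pair in R has its reverse in R.
Transitive: yes — every two-step R-path is closed by a direct edge.
So R is an equivalence relation.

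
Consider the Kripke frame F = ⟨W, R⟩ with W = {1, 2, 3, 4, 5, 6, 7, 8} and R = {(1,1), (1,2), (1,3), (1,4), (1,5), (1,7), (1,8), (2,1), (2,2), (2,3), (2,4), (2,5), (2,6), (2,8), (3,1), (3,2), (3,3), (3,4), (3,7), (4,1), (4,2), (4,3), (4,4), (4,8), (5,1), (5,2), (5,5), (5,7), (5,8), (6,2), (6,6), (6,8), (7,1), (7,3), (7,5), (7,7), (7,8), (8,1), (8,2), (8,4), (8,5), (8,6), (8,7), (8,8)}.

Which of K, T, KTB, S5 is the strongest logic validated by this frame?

KTB

Reflexive (axiom T): yes — every world is R-related to itself.
Symmetric (axiom B): yes — every pair in R has its reverse in R.
Euclidean (axiom 5): no — 1 R 2 and 1 R 7, but not 2 R 7.
So F validates K, T, KTB; S5 would additionally require R to be Euclidean. The strongest is KTB.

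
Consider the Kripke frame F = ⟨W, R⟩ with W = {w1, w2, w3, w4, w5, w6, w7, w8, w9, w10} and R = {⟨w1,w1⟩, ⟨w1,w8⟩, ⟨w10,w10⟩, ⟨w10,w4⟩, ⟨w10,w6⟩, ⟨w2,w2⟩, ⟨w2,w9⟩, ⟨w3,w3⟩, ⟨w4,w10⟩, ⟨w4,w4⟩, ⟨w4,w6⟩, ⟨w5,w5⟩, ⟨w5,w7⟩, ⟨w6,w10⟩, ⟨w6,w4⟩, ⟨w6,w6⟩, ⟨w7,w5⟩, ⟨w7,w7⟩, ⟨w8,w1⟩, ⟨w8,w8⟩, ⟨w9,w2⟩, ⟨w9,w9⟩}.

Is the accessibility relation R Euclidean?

Yes

Euclidean: yes — any two successors of a common world are R-related.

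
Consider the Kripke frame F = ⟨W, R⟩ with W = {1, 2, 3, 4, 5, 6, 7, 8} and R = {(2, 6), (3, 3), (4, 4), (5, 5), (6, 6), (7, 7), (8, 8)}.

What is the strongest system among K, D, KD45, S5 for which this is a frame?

K

Serial (axiom D): no — 1 has no R-successor.
Euclidean (axiom 5): yes — any two successors of a common world are R-related.
Transitive (axiom 4): yes — every two-step R-path is closed by a direct edge.
Reflexive (axiom T): no — 1 is not related to itself.
So F validates K; D would additionally require R to be serial. The strongest is K.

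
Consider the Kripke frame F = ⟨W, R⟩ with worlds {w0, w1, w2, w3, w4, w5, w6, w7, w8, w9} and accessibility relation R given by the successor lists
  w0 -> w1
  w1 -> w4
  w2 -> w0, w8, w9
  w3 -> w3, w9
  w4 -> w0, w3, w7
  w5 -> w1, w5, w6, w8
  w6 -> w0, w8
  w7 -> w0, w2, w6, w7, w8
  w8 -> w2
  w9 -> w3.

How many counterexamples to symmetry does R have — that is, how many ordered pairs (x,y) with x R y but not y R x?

16

Enumerating: (w0,w1), (w1,w4), (w2,w0), (w2,w9), (w4,w0), (w4,w3), (w4,w7), (w5,w1), (w5,w6), (w5,w8), (w6,w0), (w6,w8), (w7,w0), (w7,w2), (w7,w6), (w7,w8).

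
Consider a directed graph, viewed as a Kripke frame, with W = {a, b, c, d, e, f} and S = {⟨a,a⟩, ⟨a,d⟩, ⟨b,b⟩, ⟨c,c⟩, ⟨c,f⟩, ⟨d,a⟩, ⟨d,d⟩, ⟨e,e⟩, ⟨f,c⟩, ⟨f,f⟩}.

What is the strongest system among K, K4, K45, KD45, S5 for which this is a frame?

Transitive (axiom 4): yes — every two-step S-path is closed by a direct edge.
Euclidean (axiom 5): yes — any two successors of a common world are S-related.
Serial (axiom D): yes — every world has a successor (e.g. a S a).
Reflexive (axiom T): yes — every world is S-related to itself.
So F validates K, K4, K45, KD45, S5. The strongest is S5.

S5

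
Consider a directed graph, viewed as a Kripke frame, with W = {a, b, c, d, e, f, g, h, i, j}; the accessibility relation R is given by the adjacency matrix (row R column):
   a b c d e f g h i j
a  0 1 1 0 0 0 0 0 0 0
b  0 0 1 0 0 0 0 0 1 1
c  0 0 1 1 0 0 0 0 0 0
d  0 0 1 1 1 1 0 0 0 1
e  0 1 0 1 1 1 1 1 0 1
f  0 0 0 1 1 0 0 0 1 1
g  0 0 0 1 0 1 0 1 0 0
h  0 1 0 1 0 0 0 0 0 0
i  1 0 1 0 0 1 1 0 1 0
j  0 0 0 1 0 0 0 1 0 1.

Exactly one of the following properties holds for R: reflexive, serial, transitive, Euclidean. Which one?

serial

Reflexive: no — a is not related to itself.
Serial: yes — every world has a successor (e.g. a R b).
Transitive: no — a R b and b R i, but not a R i.
Euclidean: no — a R c and a R b, but not c R b.
Only serial holds.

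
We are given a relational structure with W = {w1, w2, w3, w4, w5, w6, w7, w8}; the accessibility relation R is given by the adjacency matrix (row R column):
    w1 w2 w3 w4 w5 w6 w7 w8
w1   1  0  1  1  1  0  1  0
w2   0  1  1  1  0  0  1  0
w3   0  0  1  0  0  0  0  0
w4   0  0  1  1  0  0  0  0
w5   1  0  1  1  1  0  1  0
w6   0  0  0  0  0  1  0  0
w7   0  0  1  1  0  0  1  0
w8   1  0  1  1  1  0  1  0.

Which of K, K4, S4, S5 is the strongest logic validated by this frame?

K4

Transitive (axiom 4): yes — every two-step R-path is closed by a direct edge.
Reflexive (axiom T): no — w8 is not related to itself.
Euclidean (axiom 5): no — w1 R w3 and w1 R w4, but not w3 R w4.
So F validates K, K4; S4 would additionally require R to be reflexive. The strongest is K4.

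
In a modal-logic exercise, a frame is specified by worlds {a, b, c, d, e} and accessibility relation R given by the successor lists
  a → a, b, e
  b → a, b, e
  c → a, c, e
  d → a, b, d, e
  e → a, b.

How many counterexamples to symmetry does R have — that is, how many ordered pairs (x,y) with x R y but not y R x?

Enumerating: (c,a), (c,e), (d,a), (d,b), (d,e).

5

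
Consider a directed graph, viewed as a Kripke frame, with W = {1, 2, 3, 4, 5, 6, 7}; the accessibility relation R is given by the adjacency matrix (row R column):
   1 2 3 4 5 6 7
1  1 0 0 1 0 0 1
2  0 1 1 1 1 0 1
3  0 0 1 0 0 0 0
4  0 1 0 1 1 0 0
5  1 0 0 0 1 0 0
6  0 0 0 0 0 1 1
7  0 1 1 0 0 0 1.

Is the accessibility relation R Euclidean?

No

Euclidean: no — 1 R 4 and 1 R 7, but not 4 R 7.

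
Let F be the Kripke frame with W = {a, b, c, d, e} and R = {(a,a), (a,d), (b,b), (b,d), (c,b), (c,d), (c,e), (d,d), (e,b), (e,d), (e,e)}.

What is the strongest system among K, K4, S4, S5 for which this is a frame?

K4

Transitive (axiom 4): yes — every two-step R-path is closed by a direct edge.
Reflexive (axiom T): no — c is not related to itself.
Euclidean (axiom 5): no — c R b and c R e, but not b R e.
So F validates K, K4; S4 would additionally require R to be reflexive. The strongest is K4.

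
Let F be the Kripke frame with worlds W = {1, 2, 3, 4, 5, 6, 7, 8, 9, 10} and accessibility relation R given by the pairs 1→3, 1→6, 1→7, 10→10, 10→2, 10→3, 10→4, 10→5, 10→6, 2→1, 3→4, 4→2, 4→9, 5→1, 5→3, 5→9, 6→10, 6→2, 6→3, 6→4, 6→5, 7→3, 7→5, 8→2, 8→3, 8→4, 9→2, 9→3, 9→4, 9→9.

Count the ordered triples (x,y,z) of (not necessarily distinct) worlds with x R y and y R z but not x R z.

34

Enumerating: (1,3,4), (1,6,10), (1,6,2), (1,6,4), (1,6,5), (1,7,5), (10,2,1), (10,4,9), (10,5,1), (10,5,9), (2,1,3), (2,1,6), … and 22 more.
Total: 34.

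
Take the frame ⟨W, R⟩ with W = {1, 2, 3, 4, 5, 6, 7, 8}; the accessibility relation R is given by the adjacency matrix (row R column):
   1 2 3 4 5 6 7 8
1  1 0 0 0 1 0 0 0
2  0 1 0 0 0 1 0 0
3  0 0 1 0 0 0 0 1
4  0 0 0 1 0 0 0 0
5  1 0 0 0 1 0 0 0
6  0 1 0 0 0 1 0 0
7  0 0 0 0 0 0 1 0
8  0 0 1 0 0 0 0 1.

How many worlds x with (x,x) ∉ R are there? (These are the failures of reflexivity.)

0

R is reflexive; there are no such worlds.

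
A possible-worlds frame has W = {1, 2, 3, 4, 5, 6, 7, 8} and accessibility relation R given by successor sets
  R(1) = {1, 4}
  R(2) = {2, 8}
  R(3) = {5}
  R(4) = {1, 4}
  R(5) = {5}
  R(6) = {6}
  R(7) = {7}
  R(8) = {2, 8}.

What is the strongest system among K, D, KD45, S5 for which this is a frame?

Serial (axiom D): yes — every world has a successor (e.g. 1 R 1).
Euclidean (axiom 5): yes — any two successors of a common world are R-related.
Transitive (axiom 4): yes — every two-step R-path is closed by a direct edge.
Reflexive (axiom T): no — 3 is not related to itself.
So F validates K, D, KD45; S5 would additionally require R to be reflexive. The strongest is KD45.

KD45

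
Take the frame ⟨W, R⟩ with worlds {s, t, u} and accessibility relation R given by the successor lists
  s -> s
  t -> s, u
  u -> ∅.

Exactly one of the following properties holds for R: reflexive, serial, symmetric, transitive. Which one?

transitive

Reflexive: no — t is not related to itself.
Serial: no — u has no R-successor.
Symmetric: no — t R s but not s R t.
Transitive: yes — every two-step R-path is closed by a direct edge.
Only transitive holds.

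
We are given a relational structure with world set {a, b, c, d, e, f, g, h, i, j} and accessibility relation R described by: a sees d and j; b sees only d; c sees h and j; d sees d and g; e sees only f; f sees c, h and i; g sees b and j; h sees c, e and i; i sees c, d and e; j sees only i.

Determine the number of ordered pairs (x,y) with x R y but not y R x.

Enumerating: (a,d), (a,j), (b,d), (c,j), (d,g), (e,f), (f,c), (f,h), (f,i), (g,b), (g,j), (h,e), (h,i), (i,c), (i,d), (i,e), (j,i).

17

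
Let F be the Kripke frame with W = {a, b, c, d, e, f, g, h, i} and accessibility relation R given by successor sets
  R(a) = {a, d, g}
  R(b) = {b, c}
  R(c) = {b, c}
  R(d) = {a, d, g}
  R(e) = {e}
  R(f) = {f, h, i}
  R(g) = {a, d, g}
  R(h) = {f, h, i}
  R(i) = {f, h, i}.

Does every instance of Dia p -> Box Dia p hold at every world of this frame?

Yes

Axiom 5 corresponds to the accessibility relation being Euclidean.
Euclidean: yes — any two successors of a common world are R-related.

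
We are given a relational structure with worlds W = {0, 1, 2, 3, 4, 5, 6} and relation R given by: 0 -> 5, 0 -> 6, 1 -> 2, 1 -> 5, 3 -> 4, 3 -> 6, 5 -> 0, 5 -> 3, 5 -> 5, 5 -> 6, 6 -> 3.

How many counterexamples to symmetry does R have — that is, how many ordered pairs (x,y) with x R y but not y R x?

Enumerating: (0,6), (1,2), (1,5), (3,4), (5,3), (5,6).

6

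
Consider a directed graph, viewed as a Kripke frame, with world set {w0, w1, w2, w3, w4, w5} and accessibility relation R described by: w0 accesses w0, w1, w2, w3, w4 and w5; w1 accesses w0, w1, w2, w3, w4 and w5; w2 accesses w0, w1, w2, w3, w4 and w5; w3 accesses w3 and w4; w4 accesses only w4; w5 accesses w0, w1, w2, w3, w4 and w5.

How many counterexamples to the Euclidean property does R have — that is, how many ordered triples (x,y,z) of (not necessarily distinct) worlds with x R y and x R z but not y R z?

37

Enumerating: (w0,w3,w0), (w0,w3,w1), (w0,w3,w2), (w0,w3,w5), (w0,w4,w0), (w0,w4,w1), (w0,w4,w2), (w0,w4,w3), (w0,w4,w5), (w1,w3,w0), (w1,w3,w1), (w1,w3,w2), … and 25 more.
Total: 37.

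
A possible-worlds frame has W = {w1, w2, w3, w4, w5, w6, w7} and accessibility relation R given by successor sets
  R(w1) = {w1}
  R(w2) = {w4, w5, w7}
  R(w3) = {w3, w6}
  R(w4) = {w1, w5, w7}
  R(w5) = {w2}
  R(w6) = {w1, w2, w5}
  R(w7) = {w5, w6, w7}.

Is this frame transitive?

No

Transitive: no — w2 R w4 and w4 R w1, but not w2 R w1.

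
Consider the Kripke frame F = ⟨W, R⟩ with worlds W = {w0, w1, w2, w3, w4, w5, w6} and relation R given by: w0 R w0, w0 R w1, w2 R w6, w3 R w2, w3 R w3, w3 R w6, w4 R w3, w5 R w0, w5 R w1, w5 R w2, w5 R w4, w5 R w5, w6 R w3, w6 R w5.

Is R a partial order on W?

No

Reflexive: no — w1 is not related to itself.
Transitive: no — w2 R w6 and w6 R w3, but not w2 R w3.
Antisymmetric: no — w3 R w6 and w6 R w3 with w3 ≠ w6.
So R is not a partial order.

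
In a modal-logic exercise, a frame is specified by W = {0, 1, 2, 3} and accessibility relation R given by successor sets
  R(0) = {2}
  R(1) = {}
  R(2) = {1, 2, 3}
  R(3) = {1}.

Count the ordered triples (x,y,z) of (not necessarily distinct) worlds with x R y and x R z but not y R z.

Enumerating: (2,1,1), (2,1,2), (2,1,3), (2,3,2), (2,3,3), (3,1,1).

6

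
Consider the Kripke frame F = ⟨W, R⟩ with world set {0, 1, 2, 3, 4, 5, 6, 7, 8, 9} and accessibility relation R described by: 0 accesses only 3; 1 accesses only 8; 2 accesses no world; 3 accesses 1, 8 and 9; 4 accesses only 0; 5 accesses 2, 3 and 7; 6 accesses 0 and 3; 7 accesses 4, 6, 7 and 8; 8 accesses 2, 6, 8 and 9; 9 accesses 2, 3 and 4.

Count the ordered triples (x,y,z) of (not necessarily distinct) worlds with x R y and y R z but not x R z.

34

Enumerating: (0,3,1), (0,3,8), (0,3,9), (1,8,2), (1,8,6), (1,8,9), (3,8,2), (3,8,6), (3,9,2), (3,9,3), (3,9,4), (4,0,3), … and 22 more.
Total: 34.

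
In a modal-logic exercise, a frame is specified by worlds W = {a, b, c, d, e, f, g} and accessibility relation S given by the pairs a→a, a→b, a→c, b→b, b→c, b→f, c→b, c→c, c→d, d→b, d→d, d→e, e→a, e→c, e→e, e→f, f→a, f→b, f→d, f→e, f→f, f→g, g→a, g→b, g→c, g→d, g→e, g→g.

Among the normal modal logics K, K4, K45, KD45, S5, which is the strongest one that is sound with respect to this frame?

Transitive (axiom 4): no — a S b and b S f, but not a S f.
Euclidean (axiom 5): no — b S c and b S f, but not c S f.
Serial (axiom D): yes — every world has a successor (e.g. a S a).
Reflexive (axiom T): yes — every world is S-related to itself.
So F validates K; K4 would additionally require S to be transitive. The strongest is K.

K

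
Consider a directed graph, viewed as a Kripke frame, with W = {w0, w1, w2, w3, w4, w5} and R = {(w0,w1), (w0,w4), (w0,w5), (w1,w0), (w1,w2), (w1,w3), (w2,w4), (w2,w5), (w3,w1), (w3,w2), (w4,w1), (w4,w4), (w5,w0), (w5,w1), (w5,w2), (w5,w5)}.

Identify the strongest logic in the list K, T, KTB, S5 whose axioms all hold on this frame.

Reflexive (axiom T): no — w0 is not related to itself.
Symmetric (axiom B): no — w0 R w4 but not w4 R w0.
Euclidean (axiom 5): no — w0 R w1 and w0 R w4, but not w1 R w4.
So F validates K; T would additionally require R to be reflexive. The strongest is K.

K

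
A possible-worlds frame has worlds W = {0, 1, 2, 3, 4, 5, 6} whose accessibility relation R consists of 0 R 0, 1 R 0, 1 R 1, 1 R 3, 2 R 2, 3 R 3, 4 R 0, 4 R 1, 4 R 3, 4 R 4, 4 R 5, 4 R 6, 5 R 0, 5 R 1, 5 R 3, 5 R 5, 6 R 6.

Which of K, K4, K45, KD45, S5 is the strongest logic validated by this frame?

K4

Transitive (axiom 4): yes — every two-step R-path is closed by a direct edge.
Euclidean (axiom 5): no — 1 R 0 and 1 R 3, but not 0 R 3.
Serial (axiom D): yes — every world has a successor (e.g. 0 R 0).
Reflexive (axiom T): yes — every world is R-related to itself.
So F validates K, K4; K45 would additionally require R to be Euclidean. The strongest is K4.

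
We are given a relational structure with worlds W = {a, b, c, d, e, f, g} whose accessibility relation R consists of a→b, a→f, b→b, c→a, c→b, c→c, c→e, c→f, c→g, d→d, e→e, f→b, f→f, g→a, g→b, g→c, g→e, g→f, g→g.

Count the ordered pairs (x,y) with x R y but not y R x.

11

Enumerating: (a,b), (a,f), (c,a), (c,b), (c,e), (c,f), (f,b), (g,a), (g,b), (g,e), (g,f).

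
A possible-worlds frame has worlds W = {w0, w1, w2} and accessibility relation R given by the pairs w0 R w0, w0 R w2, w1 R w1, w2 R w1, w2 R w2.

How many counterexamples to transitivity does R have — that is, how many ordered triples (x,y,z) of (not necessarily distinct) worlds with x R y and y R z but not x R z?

Enumerating: (w0,w2,w1).

1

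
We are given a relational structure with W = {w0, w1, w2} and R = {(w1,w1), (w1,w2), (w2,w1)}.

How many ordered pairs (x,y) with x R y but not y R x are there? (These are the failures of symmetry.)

R is symmetric; there are no such tuples.

0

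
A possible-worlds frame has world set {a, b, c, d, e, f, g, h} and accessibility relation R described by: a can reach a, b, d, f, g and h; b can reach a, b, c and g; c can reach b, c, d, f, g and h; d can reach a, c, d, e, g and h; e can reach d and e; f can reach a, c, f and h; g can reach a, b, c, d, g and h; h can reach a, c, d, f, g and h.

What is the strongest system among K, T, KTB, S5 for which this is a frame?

Reflexive (axiom T): yes — every world is R-related to itself.
Symmetric (axiom B): yes — every pair in R has its reverse in R.
Euclidean (axiom 5): no — a R b and a R d, but not b R d.
So F validates K, T, KTB; S5 would additionally require R to be Euclidean. The strongest is KTB.

KTB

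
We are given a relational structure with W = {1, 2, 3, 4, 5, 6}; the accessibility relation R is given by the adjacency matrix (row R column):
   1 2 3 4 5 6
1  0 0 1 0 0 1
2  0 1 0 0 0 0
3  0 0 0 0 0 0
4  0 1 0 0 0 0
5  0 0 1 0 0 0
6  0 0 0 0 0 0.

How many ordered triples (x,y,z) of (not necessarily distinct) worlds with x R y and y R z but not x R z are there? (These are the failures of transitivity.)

R is transitive; there are no such tuples.

0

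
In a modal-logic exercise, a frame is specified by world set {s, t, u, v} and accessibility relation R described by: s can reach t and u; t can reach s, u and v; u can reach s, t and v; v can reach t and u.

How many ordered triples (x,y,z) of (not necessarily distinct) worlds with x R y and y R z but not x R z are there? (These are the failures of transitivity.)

Enumerating: (s,t,s), (s,t,v), (s,u,s), (s,u,v), (t,s,t), (t,u,t), (t,v,t), (u,s,u), (u,t,u), (u,v,u), (v,t,s), (v,t,v), (v,u,s), (v,u,v).

14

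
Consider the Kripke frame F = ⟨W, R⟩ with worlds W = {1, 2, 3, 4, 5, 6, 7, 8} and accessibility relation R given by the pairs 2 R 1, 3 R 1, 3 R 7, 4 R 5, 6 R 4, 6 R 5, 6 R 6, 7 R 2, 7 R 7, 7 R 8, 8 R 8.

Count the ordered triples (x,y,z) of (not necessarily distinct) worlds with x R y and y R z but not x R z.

Enumerating: (3,7,2), (3,7,8), (7,2,1).

3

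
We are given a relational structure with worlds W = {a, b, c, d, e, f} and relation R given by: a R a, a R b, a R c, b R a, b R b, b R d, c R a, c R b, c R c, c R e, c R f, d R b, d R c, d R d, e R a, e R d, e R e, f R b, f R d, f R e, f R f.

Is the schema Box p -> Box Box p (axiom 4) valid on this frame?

No

The schema 4 characterises exactly the transitive frames.
Transitive: no — a R b and b R d, but not a R d.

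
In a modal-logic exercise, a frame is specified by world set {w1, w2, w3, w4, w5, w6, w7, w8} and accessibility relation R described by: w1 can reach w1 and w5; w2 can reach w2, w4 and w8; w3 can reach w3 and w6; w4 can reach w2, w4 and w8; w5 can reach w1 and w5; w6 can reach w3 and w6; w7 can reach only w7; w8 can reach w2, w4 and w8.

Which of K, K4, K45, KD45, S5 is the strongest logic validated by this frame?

Transitive (axiom 4): yes — every two-step R-path is closed by a direct edge.
Euclidean (axiom 5): yes — any two successors of a common world are R-related.
Serial (axiom D): yes — every world has a successor (e.g. w1 R w1).
Reflexive (axiom T): yes — every world is R-related to itself.
So F validates K, K4, K45, KD45, S5. The strongest is S5.

S5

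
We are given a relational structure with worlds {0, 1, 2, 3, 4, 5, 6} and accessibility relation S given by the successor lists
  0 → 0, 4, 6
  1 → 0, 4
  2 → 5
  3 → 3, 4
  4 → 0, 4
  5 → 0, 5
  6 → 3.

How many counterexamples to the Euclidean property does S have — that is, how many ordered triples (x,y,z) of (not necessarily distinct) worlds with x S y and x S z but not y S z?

Enumerating: (0,4,6), (0,6,0), (0,6,4), (0,6,6), (3,4,3), (5,0,5).

6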